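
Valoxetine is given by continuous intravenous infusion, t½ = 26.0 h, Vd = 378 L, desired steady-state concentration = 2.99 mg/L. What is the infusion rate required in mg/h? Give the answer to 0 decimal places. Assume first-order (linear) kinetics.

k = ln2 / t½ = 0.693147 / 26.0 = 0.02666 h⁻¹
CL = k × Vd = 0.02666 × 378 = 10.08 L/h
At steady state, infusion rate R₀ = Css × CL = 2.99 × 10.08 = 30.14 mg/h

30 mg/h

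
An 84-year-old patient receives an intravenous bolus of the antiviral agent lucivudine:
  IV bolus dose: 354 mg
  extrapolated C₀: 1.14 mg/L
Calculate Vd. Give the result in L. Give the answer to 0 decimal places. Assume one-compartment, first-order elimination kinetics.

Vd = Dose / C₀ = 354.0 / 1.14 = 310.5 L

311 L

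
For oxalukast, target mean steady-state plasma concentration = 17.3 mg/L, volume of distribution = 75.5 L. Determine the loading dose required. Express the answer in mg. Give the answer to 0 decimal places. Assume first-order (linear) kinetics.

1306 mg

LD = Css × Vd = 17.3 × 75.5 = 1306 mg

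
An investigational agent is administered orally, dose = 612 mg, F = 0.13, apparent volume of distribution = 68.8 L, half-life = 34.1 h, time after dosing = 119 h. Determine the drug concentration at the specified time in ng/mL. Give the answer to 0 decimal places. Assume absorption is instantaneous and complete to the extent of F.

103 ng/mL

Amount reaching circulation = F × Dose = 0.13 × 612.0 = 79.56 mg
C₀ = F·Dose / Vd = 79.56 / 68.8 = 1.156 mg/L
k = ln2 / t½ = 0.693147 / 34.1 = 0.02033 h⁻¹
C = C₀ · e^(−k·t) = 1.156 × e^(−0.02033 × 119)
  = 1.156 × 0.08899 = 0.1029 mg/L
Convert: 0.1029 mg/L × 1000 = 102.9 ng/mL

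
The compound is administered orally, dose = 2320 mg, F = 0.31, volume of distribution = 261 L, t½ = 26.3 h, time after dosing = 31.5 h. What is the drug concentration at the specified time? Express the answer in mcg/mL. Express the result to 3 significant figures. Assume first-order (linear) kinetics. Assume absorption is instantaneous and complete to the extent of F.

Amount reaching circulation = F × Dose = 0.31 × 2320 = 719.2 mg
C₀ = F·Dose / Vd = 719.2 / 261 = 2.756 mg/L
k = ln2 / t½ = 0.693147 / 26.3 = 0.02636 h⁻¹
C = C₀ · e^(−k·t) = 2.756 × e^(−0.02636 × 31.5)
  = 2.756 × 0.4359 = 1.201 mg/L
(1.201 mg/L = 1.201 mcg/mL)

1.20 mcg/mL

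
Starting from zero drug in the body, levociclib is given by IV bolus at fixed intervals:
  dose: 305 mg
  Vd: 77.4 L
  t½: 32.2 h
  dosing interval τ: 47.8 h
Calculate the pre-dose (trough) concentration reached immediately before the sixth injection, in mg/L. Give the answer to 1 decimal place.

C₀ per dose = Dose / Vd = 305 / 77.4 = 3.941 mg/L
k = ln2 / t½ = 0.693147 / 32.2 = 0.02153 h⁻¹
Fraction remaining after one interval: r = e^(−kτ) = e^(−0.02153 × 47.8) = 0.3573
Before dose 6, 5 doses have been given (aged 1τ, 2τ, 3τ, 4τ, 5τ).
C_trough = C₀ × (r + r² + … + r^5) = C₀ × r(1−r^5)/(1−r)
        = 3.941 × 0.3573 × (1 − 0.005823) / (1 − 0.3573) = 2.178 mg/L

2.2 mg/L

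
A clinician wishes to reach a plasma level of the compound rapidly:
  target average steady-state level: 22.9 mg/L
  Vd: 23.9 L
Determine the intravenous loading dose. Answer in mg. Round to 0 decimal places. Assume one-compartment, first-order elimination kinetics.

547 mg

LD = Css × Vd = 22.9 × 23.9 = 547.3 mg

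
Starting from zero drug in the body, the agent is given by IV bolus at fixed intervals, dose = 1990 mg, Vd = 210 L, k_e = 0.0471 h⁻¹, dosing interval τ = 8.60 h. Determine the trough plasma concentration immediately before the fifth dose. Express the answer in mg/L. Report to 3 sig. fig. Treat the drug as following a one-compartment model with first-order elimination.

15.2 mg/L

C₀ per dose = Dose / Vd = 1990 / 210 = 9.476 mg/L
Fraction remaining after one interval: r = e^(−kτ) = e^(−0.04710 × 8.60) = 0.6669
Before dose 5, 4 doses have been given (aged 1τ, 2τ, 3τ, 4τ).
C_trough = C₀ × (r + r² + … + r^4) = C₀ × r(1−r^4)/(1−r)
        = 9.476 × 0.6669 × (1 − 0.1978) / (1 − 0.6669) = 15.22 mg/L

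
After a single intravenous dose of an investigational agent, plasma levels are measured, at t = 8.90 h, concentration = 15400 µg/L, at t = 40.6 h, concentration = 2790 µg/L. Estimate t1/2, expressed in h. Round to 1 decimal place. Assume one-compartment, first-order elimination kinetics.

k = ln(C₁/C₂) / (t₂ − t₁) = ln(15400/2790) / (40.6 − 8.90)
  = 1.708 / 31.70 = 0.05388 h⁻¹
t½ = ln2 / k = 0.693147 / 0.05388 = 12.86 h

12.9 h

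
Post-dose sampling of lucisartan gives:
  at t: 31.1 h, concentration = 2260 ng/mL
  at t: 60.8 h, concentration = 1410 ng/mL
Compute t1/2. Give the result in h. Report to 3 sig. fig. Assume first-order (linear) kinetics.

43.6 h

k = ln(C₁/C₂) / (t₂ − t₁) = ln(2260/1410) / (60.8 − 31.1)
  = 0.4718 / 29.70 = 0.01589 h⁻¹
t½ = ln2 / k = 0.693147 / 0.01589 = 43.62 h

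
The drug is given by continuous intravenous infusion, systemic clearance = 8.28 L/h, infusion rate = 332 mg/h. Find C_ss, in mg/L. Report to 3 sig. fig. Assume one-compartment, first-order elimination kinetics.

At steady state Css = R₀ / CL = 332 / 8.280 = 40.10 mg/L

40.1 mg/L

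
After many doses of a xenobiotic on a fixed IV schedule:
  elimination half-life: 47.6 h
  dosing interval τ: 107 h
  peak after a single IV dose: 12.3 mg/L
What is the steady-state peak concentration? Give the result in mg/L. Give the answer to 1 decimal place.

15.6 mg/L

k = ln2 / t½ = 0.693147 / 47.6 = 0.01456 h⁻¹
e^(−kτ) = e^(−0.01456 × 107) = 0.2106
Accumulation ratio R = 1 / (1 − e^(−kτ)) = 1 / (1 − 0.2106) = 1.267
Steady-state peak = C₀ × R = 12.3 × 1.267 = 15.58 mg/L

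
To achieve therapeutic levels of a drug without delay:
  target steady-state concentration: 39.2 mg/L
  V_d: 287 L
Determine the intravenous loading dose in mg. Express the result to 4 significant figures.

LD = Css × Vd = 39.2 × 287 = 11250 mg

11250 mg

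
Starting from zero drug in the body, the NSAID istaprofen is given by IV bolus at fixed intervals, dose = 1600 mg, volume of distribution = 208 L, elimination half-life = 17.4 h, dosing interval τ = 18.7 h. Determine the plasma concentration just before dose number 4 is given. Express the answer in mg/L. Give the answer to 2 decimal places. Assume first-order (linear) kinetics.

6.21 mg/L

C₀ per dose = Dose / Vd = 1600 / 208 = 7.692 mg/L
k = ln2 / t½ = 0.693147 / 17.4 = 0.03984 h⁻¹
Fraction remaining after one interval: r = e^(−kτ) = e^(−0.03984 × 18.7) = 0.4747
Before dose 4, 3 doses have been given (aged 1τ, 2τ, 3τ).
C_trough = C₀ × (r + r² + … + r^3) = C₀ × r(1−r^3)/(1−r)
        = 7.692 × 0.4747 × (1 − 0.1070) / (1 − 0.4747) = 6.207 mg/L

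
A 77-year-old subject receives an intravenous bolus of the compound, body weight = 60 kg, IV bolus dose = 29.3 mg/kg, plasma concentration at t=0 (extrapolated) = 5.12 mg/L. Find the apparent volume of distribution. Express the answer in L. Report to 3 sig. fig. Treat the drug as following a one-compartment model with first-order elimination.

Dose = 29.3 × 60 = 1758 mg
Vd = Dose / C₀ = 1758 / 5.12 = 343.4 L

343 L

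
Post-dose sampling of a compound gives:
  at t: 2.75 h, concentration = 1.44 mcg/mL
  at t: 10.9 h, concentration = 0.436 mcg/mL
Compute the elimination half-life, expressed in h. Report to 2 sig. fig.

4.7 h

k = ln(C₁/C₂) / (t₂ − t₁) = ln(1.44/0.436) / (10.9 − 2.75)
  = 1.195 / 8.150 = 0.1466 h⁻¹
t½ = ln2 / k = 0.693147 / 0.1466 = 4.728 h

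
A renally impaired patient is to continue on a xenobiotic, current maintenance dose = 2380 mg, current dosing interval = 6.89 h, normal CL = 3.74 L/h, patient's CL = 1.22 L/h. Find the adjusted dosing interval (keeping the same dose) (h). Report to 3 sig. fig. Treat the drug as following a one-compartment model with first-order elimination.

21.1 h

To keep the same average steady-state level, dosing rate must scale with clearance.
CL ratio = 1.22 / 3.74 = 0.3262
New interval (same dose) = 6.89 / 0.3262 = 21.12 h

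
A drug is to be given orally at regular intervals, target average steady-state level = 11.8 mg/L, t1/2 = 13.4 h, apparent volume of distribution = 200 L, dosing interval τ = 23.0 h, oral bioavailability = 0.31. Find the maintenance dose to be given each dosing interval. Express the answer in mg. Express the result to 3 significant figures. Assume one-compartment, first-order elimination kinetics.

k = ln2 / t½ = 0.693147 / 13.4 = 0.05173 h⁻¹
CL = k × Vd = 0.05173 × 200 = 10.35 L/h
At steady state, F × (Dose/τ) = Css × CL.
Dose = Css × CL × τ / F = 11.8 × 10.35 × 23.0 / 0.31 = 9061 mg

9060 mg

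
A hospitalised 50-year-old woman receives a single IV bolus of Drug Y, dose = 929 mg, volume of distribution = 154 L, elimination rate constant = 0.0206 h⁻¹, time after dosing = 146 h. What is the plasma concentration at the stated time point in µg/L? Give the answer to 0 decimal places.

C₀ = Dose / Vd = 929.0 / 154 = 6.032 mg/L
C = C₀ · e^(−k·t) = 6.032 × e^(−0.02060 × 146)
  = 6.032 × 0.04941 = 0.2980 mg/L
Convert: 0.2980 mg/L × 1000 = 298.0 µg/L

298 µg/L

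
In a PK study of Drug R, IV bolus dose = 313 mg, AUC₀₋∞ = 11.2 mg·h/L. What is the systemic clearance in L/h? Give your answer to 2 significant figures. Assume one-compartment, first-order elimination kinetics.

28 L/h

CL = Dose / AUC = 313 / 11.2 = 27.95 L/h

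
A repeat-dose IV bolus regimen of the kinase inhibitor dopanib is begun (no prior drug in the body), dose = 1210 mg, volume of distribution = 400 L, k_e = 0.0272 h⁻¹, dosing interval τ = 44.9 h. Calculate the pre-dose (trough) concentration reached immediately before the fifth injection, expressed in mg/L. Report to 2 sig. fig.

C₀ per dose = Dose / Vd = 1210 / 400 = 3.025 mg/L
Fraction remaining after one interval: r = e^(−kτ) = e^(−0.02720 × 44.9) = 0.2949
Before dose 5, 4 doses have been given (aged 1τ, 2τ, 3τ, 4τ).
C_trough = C₀ × (r + r² + … + r^4) = C₀ × r(1−r^4)/(1−r)
        = 3.025 × 0.2949 × (1 − 0.007563) / (1 − 0.2949) = 1.256 mg/L

1.3 mg/L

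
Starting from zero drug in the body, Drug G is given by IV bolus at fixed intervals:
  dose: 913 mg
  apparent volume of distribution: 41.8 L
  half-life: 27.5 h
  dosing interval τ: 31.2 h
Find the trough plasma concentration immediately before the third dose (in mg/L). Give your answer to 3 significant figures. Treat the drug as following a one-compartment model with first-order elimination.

14.5 mg/L

C₀ per dose = Dose / Vd = 913 / 41.8 = 21.84 mg/L
k = ln2 / t½ = 0.693147 / 27.5 = 0.02521 h⁻¹
Fraction remaining after one interval: r = e^(−kτ) = e^(−0.02521 × 31.2) = 0.4554
Before dose 3, 2 doses have been given (aged 1τ, 2τ).
C_trough = C₀ × (r + r²) = 21.84 × (0.4554 + 0.2074) = 14.48 mg/L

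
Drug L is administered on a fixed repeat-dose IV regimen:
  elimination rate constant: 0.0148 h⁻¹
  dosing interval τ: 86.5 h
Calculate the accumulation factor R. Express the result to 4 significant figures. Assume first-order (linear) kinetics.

1.385

e^(−kτ) = e^(−0.01480 × 86.5) = 0.2780
Accumulation ratio R = 1 / (1 − e^(−kτ)) = 1 / (1 − 0.2780) = 1.385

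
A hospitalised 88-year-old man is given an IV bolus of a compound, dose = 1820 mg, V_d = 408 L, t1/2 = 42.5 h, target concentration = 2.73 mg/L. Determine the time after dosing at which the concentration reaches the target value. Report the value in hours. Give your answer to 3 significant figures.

C₀ = Dose / Vd = 1820 / 408 = 4.461 mg/L
k = ln2 / t½ = 0.693147 / 42.5 = 0.01631 h⁻¹
t = ln(C₀ / C) / k = ln(4.461 / 2.73) / 0.01631
  = ln(1.634) / 0.01631 = 0.4910 / 0.01631 = 30.10 h

30.1 h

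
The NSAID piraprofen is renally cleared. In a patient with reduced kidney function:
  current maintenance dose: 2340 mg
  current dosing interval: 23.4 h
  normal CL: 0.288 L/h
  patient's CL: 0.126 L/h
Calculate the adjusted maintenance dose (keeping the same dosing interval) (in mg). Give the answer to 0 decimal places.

To keep the same average steady-state level, dosing rate must scale with clearance.
CL ratio = 0.126 / 0.288 = 0.4375
New dose (same interval) = 2340 × 0.4375 = 1024 mg

1024 mg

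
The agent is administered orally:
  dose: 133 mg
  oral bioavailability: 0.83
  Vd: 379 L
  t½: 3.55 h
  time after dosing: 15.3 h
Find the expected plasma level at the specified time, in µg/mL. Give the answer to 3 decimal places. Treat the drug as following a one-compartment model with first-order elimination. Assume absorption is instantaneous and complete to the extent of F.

Amount reaching circulation = F × Dose = 0.83 × 133.0 = 110.4 mg
C₀ = F·Dose / Vd = 110.4 / 379 = 0.2913 mg/L
k = ln2 / t½ = 0.693147 / 3.55 = 0.1953 h⁻¹
C = C₀ · e^(−k·t) = 0.2913 × e^(−0.1953 × 15.3)
  = 0.2913 × 0.05038 = 0.01468 mg/L
(0.01468 mg/L = 0.01468 µg/mL)

0.015 µg/mL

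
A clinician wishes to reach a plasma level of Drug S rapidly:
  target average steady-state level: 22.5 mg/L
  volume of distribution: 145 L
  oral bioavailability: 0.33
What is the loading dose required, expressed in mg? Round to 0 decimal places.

9886 mg

LD = Css × Vd / F = 22.5 × 145 / 0.33 = 9886 mg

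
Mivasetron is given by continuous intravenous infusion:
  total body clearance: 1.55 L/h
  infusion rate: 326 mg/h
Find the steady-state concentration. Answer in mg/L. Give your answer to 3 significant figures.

210 mg/L

At steady state Css = R₀ / CL = 326 / 1.550 = 210.3 mg/L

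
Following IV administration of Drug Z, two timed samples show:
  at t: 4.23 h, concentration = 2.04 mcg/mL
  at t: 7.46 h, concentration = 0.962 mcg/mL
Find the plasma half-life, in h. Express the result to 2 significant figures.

3.0 h

k = ln(C₁/C₂) / (t₂ − t₁) = ln(2.04/0.962) / (7.46 − 4.23)
  = 0.7517 / 3.230 = 0.2327 h⁻¹
t½ = ln2 / k = 0.693147 / 0.2327 = 2.979 h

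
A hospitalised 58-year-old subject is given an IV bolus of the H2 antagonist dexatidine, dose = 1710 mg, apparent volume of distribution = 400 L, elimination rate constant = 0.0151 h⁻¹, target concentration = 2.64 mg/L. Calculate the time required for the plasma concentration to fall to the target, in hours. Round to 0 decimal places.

C₀ = Dose / Vd = 1710 / 400 = 4.275 mg/L
t = ln(C₀ / C) / k = ln(4.275 / 2.64) / 0.01510
  = ln(1.619) / 0.01510 = 0.4818 / 0.01510 = 31.91 h

32 h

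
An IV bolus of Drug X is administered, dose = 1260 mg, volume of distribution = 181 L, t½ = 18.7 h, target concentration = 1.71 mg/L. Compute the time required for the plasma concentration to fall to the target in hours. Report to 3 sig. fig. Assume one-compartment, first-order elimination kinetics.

C₀ = Dose / Vd = 1260 / 181 = 6.961 mg/L
k = ln2 / t½ = 0.693147 / 18.7 = 0.03707 h⁻¹
t = ln(C₀ / C) / k = ln(6.961 / 1.71) / 0.03707
  = ln(4.071) / 0.03707 = 1.404 / 0.03707 = 37.87 h

37.9 h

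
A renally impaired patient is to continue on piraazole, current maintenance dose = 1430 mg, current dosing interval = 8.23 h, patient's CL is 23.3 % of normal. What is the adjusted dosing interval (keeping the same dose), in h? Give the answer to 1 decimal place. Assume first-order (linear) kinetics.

35.3 h

To keep the same average steady-state level, dosing rate must scale with clearance.
CL ratio = 23.3 / 100 = 0.2330
New interval (same dose) = 8.23 / 0.2330 = 35.32 h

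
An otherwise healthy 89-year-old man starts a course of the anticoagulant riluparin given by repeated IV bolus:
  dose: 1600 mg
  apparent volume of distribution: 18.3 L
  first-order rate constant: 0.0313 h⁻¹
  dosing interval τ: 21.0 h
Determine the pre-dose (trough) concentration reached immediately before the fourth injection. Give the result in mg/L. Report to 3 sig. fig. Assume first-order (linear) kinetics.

81.0 mg/L

C₀ per dose = Dose / Vd = 1600 / 18.3 = 87.43 mg/L
Fraction remaining after one interval: r = e^(−kτ) = e^(−0.03130 × 21.0) = 0.5182
Before dose 4, 3 doses have been given (aged 1τ, 2τ, 3τ).
C_trough = C₀ × (r + r² + … + r^3) = C₀ × r(1−r^3)/(1−r)
        = 87.43 × 0.5182 × (1 − 0.1392) / (1 − 0.5182) = 80.95 mg/L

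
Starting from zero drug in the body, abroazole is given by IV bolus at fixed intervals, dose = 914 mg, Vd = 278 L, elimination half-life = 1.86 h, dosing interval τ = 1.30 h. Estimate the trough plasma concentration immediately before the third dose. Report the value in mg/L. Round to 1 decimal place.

3.3 mg/L

C₀ per dose = Dose / Vd = 914 / 278 = 3.288 mg/L
k = ln2 / t½ = 0.693147 / 1.86 = 0.3727 h⁻¹
Fraction remaining after one interval: r = e^(−kτ) = e^(−0.3727 × 1.30) = 0.6160
Before dose 3, 2 doses have been given (aged 1τ, 2τ).
C_trough = C₀ × (r + r²) = 3.288 × (0.6160 + 0.3795) = 3.273 mg/L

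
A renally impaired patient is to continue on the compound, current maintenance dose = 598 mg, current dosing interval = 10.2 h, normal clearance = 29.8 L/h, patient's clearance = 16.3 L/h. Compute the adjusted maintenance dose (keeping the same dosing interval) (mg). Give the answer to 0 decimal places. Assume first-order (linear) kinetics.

327 mg

To keep the same average steady-state level, dosing rate must scale with clearance.
CL ratio = 16.3 / 29.8 = 0.5470
New dose (same interval) = 598 × 0.5470 = 327.1 mg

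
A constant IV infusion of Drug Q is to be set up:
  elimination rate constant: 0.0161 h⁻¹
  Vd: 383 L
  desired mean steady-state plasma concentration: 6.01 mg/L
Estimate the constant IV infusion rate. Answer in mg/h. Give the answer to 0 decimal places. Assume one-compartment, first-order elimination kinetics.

CL = k × Vd = 0.01610 × 383 = 6.166 L/h
At steady state, infusion rate R₀ = Css × CL = 6.01 × 6.166 = 37.06 mg/h

37 mg/h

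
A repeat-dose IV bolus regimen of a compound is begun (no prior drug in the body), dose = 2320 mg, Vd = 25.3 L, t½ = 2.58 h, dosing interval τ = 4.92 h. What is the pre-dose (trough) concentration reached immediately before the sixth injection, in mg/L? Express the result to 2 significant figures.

33 mg/L

C₀ per dose = Dose / Vd = 2320 / 25.3 = 91.70 mg/L
k = ln2 / t½ = 0.693147 / 2.58 = 0.2687 h⁻¹
Fraction remaining after one interval: r = e^(−kτ) = e^(−0.2687 × 4.92) = 0.2666
Before dose 6, 5 doses have been given (aged 1τ, 2τ, 3τ, 4τ, 5τ).
C_trough = C₀ × (r + r² + … + r^5) = C₀ × r(1−r^5)/(1−r)
        = 91.70 × 0.2666 × (1 − 0.001347) / (1 − 0.2666) = 33.29 mg/L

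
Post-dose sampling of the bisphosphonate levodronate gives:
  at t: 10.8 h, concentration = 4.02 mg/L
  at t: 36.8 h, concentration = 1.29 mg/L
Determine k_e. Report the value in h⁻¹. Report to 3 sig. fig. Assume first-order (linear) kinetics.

k = ln(C₁/C₂) / (t₂ − t₁) = ln(4.02/1.29) / (36.8 − 10.8)
  = 1.137 / 26.00 = 0.04373 h⁻¹

0.0437 h⁻¹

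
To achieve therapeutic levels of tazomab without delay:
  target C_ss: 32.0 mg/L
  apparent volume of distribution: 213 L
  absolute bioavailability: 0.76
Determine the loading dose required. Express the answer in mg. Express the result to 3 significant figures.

LD = Css × Vd / F = 32.0 × 213 / 0.76 = 8968 mg

8970 mg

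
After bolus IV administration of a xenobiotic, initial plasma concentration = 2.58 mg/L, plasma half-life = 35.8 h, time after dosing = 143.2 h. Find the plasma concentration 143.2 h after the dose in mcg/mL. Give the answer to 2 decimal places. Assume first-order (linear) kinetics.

k = ln2 / t½ = 0.693147 / 35.8 = 0.01936 h⁻¹
t / t½ = 143.2 / 35.8 = 4 half-lives
C = C₀ × (1/2)^4 = 2.580 × 0.06250 = 0.1613 mg/L
(0.1613 mg/L = 0.1613 mcg/mL)

0.16 mcg/mL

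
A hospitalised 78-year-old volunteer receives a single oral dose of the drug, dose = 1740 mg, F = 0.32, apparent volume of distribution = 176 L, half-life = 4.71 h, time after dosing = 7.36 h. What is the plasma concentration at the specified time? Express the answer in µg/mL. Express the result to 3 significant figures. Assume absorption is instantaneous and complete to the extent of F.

1.07 µg/mL

Amount reaching circulation = F × Dose = 0.32 × 1740 = 556.8 mg
C₀ = F·Dose / Vd = 556.8 / 176 = 3.164 mg/L
k = ln2 / t½ = 0.693147 / 4.71 = 0.1472 h⁻¹
C = C₀ · e^(−k·t) = 3.164 × e^(−0.1472 × 7.36)
  = 3.164 × 0.3384 = 1.071 mg/L
(1.071 mg/L = 1.071 µg/mL)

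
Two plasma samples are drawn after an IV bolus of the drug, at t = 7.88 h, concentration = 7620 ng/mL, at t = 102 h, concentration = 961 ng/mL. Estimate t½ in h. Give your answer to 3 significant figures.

31.5 h

k = ln(C₁/C₂) / (t₂ − t₁) = ln(7620/961) / (102 − 7.88)
  = 2.071 / 94.12 = 0.02200 h⁻¹
t½ = ln2 / k = 0.693147 / 0.02200 = 31.51 h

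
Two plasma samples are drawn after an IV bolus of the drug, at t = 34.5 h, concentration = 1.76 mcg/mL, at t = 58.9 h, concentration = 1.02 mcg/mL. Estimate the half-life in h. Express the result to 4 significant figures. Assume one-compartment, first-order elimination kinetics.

k = ln(C₁/C₂) / (t₂ − t₁) = ln(1.76/1.02) / (58.9 − 34.5)
  = 0.5455 / 24.40 = 0.02236 h⁻¹
t½ = ln2 / k = 0.693147 / 0.02236 = 31.00 h

31.00 h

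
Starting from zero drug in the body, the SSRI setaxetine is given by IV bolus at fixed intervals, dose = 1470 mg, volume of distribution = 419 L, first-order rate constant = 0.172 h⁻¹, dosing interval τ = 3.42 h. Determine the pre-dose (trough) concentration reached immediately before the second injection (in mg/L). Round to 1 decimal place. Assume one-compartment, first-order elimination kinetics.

1.9 mg/L

C₀ per dose = Dose / Vd = 1470 / 419 = 3.508 mg/L
Fraction remaining after one interval: r = e^(−kτ) = e^(−0.1720 × 3.42) = 0.5553
Before dose 2, 1 dose has been given (aged 1τ).
C_trough = C₀ × r = 3.508 × 0.5553 = 1.948 mg/L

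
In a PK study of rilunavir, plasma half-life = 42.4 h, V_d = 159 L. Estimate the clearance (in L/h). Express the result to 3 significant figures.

k = ln2 / t½ = 0.693147 / 42.4 = 0.01635 h⁻¹
CL = k × Vd = 0.01635 × 159 = 2.600 L/h

2.60 L/h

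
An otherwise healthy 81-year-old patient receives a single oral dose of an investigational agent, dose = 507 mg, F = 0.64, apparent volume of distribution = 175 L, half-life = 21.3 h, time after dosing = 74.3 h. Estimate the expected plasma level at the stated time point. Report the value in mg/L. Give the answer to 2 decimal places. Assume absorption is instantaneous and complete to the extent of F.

0.17 mg/L

Amount reaching circulation = F × Dose = 0.64 × 507.0 = 324.5 mg
C₀ = F·Dose / Vd = 324.5 / 175 = 1.854 mg/L
k = ln2 / t½ = 0.693147 / 21.3 = 0.03254 h⁻¹
C = C₀ · e^(−k·t) = 1.854 × e^(−0.03254 × 74.3)
  = 1.854 × 0.08912 = 0.1652 mg/L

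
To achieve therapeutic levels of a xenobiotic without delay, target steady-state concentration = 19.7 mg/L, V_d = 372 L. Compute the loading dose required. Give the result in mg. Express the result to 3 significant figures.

7330 mg

LD = Css × Vd = 19.7 × 372 = 7328 mg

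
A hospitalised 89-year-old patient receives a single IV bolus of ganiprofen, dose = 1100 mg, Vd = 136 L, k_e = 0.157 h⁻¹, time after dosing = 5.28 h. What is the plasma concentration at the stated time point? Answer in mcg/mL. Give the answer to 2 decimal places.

C₀ = Dose / Vd = 1100 / 136 = 8.088 mg/L
C = C₀ · e^(−k·t) = 8.088 × e^(−0.1570 × 5.28)
  = 8.088 × 0.4365 = 3.530 mg/L
(3.530 mg/L = 3.530 mcg/mL)

3.53 mcg/mL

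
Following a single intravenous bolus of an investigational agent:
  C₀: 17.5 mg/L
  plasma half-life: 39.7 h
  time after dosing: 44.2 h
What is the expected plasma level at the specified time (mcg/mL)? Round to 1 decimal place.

8.1 mcg/mL

k = ln2 / t½ = 0.693147 / 39.7 = 0.01746 h⁻¹
C = C₀ · e^(−k·t) = 17.50 × e^(−0.01746 × 44.2)
  = 17.50 × 0.4622 = 8.089 mg/L
(8.089 mg/L = 8.089 mcg/mL)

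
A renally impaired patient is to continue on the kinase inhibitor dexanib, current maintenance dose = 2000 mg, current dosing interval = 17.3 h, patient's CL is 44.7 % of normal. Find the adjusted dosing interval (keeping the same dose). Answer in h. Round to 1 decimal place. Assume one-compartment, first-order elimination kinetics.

To keep the same average steady-state level, dosing rate must scale with clearance.
CL ratio = 44.7 / 100 = 0.4470
New interval (same dose) = 17.3 / 0.4470 = 38.70 h

38.7 h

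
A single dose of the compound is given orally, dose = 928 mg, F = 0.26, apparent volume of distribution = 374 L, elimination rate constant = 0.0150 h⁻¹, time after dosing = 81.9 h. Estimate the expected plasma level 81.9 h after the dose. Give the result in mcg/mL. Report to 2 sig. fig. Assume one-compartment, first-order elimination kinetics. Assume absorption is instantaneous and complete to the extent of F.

Amount reaching circulation = F × Dose = 0.26 × 928.0 = 241.3 mg
C₀ = F·Dose / Vd = 241.3 / 374 = 0.6452 mg/L
C = C₀ · e^(−k·t) = 0.6452 × e^(−0.01500 × 81.9)
  = 0.6452 × 0.2927 = 0.1889 mg/L
(0.1889 mg/L = 0.1889 mcg/mL)

0.19 mcg/mL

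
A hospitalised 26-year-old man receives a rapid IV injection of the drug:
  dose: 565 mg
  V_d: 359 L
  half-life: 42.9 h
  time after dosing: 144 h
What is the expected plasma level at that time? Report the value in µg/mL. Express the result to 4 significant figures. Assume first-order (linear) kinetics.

0.1536 µg/mL

C₀ = Dose / Vd = 565.0 / 359 = 1.574 mg/L
k = ln2 / t½ = 0.693147 / 42.9 = 0.01616 h⁻¹
C = C₀ · e^(−k·t) = 1.574 × e^(−0.01616 × 144)
  = 1.574 × 0.09758 = 0.1536 mg/L
(0.1536 mg/L = 0.1536 µg/mL)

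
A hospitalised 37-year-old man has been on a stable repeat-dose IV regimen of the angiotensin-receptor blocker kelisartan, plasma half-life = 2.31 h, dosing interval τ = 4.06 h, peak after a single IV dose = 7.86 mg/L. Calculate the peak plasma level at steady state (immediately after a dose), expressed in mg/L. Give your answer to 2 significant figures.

11 mg/L

k = ln2 / t½ = 0.693147 / 2.31 = 0.3001 h⁻¹
e^(−kτ) = e^(−0.3001 × 4.06) = 0.2957
Accumulation ratio R = 1 / (1 − e^(−kτ)) = 1 / (1 − 0.2957) = 1.420
Steady-state peak = C₀ × R = 7.86 × 1.420 = 11.16 mg/L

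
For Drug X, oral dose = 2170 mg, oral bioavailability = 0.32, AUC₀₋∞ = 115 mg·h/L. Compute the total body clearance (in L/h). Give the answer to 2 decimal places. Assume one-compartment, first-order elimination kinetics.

CL = F·Dose / AUC = 0.32 × 2170 / 115 = 6.038 L/h

6.04 L/h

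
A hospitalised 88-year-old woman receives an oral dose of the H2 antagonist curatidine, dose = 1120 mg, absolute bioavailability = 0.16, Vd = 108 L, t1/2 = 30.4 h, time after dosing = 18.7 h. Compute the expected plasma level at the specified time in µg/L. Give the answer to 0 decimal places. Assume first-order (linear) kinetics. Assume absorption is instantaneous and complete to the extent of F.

1083 µg/L

Amount reaching circulation = F × Dose = 0.16 × 1120 = 179.2 mg
C₀ = F·Dose / Vd = 179.2 / 108 = 1.659 mg/L
k = ln2 / t½ = 0.693147 / 30.4 = 0.02280 h⁻¹
C = C₀ · e^(−k·t) = 1.659 × e^(−0.02280 × 18.7)
  = 1.659 × 0.6529 = 1.083 mg/L
Convert: 1.083 mg/L × 1000 = 1083 µg/L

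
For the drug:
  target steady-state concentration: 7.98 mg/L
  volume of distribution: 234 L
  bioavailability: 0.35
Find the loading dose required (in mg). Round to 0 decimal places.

LD = Css × Vd / F = 7.98 × 234 / 0.35 = 5335 mg

5335 mg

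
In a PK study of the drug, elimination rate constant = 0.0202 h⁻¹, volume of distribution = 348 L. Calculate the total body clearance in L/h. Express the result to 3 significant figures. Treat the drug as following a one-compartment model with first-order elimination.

CL = k × Vd = 0.0202 × 348 = 7.030 L/h

7.03 L/h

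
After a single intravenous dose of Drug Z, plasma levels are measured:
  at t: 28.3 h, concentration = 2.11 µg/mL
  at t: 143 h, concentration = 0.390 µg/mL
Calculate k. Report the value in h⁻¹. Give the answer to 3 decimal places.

0.015 h⁻¹

k = ln(C₁/C₂) / (t₂ − t₁) = ln(2.11/0.390) / (143 − 28.3)
  = 1.688 / 114.7 = 0.01472 h⁻¹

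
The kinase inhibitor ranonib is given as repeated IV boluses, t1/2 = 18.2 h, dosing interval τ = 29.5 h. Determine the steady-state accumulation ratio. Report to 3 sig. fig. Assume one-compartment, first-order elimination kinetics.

k = ln2 / t½ = 0.693147 / 18.2 = 0.03809 h⁻¹
e^(−kτ) = e^(−0.03809 × 29.5) = 0.3251
Accumulation ratio R = 1 / (1 − e^(−kτ)) = 1 / (1 − 0.3251) = 1.482

1.48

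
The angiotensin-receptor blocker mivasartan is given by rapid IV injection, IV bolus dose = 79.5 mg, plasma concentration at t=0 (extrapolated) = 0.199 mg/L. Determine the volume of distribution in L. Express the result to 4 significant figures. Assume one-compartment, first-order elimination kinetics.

Vd = Dose / C₀ = 79.50 / 0.199 = 399.5 L

399.5 L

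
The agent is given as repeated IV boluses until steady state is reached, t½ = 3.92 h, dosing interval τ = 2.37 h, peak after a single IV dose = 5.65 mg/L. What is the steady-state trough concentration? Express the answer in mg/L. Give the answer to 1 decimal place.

k = ln2 / t½ = 0.693147 / 3.92 = 0.1768 h⁻¹
e^(−kτ) = e^(−0.1768 × 2.37) = 0.6577
Accumulation ratio R = 1 / (1 − e^(−kτ)) = 1 / (1 − 0.6577) = 2.921
Steady-state trough = C₀ × R × e^(−kτ) = 5.65 × 2.921 × 0.6577 = 10.85 mg/L

10.9 mg/L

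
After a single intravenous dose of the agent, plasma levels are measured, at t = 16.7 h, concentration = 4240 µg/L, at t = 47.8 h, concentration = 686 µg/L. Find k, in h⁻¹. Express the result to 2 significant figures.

0.059 h⁻¹

k = ln(C₁/C₂) / (t₂ − t₁) = ln(4240/686) / (47.8 − 16.7)
  = 1.821 / 31.10 = 0.05855 h⁻¹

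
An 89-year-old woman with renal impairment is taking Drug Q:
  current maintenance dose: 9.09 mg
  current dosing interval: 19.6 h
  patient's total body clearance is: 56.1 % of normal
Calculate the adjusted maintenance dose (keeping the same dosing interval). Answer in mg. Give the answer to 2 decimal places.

To keep the same average steady-state level, dosing rate must scale with clearance.
CL ratio = 56.1 / 100 = 0.5610
New dose (same interval) = 9.09 × 0.5610 = 5.099 mg

5.10 mg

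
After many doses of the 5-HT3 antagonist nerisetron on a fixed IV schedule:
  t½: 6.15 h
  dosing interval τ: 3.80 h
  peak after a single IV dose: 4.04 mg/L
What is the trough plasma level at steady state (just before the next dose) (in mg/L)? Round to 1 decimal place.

k = ln2 / t½ = 0.693147 / 6.15 = 0.1127 h⁻¹
e^(−kτ) = e^(−0.1127 × 3.80) = 0.6516
Accumulation ratio R = 1 / (1 − e^(−kτ)) = 1 / (1 − 0.6516) = 2.870
Steady-state trough = C₀ × R × e^(−kτ) = 4.04 × 2.870 × 0.6516 = 7.555 mg/L

7.6 mg/L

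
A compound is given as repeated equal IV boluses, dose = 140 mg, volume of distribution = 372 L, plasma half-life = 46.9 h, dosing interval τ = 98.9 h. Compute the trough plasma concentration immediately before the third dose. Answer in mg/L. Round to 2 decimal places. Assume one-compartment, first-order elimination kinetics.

0.11 mg/L

C₀ per dose = Dose / Vd = 140 / 372 = 0.3763 mg/L
k = ln2 / t½ = 0.693147 / 46.9 = 0.01478 h⁻¹
Fraction remaining after one interval: r = e^(−kτ) = e^(−0.01478 × 98.9) = 0.2318
Before dose 3, 2 doses have been given (aged 1τ, 2τ).
C_trough = C₀ × (r + r²) = 0.3763 × (0.2318 + 0.05373) = 0.1074 mg/L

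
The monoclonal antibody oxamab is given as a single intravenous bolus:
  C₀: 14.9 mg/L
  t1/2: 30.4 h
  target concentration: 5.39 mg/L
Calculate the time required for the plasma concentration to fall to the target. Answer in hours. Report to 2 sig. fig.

45 h

k = ln2 / t½ = 0.693147 / 30.4 = 0.02280 h⁻¹
t = ln(C₀ / C) / k = ln(14.90 / 5.39) / 0.02280
  = ln(2.764) / 0.02280 = 1.017 / 0.02280 = 44.61 h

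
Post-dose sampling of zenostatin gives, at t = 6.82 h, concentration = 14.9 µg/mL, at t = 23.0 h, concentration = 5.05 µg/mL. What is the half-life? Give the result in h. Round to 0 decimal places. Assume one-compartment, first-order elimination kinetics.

k = ln(C₁/C₂) / (t₂ − t₁) = ln(14.9/5.05) / (23.0 − 6.82)
  = 1.082 / 16.18 = 0.06687 h⁻¹
t½ = ln2 / k = 0.693147 / 0.06687 = 10.37 h

10 h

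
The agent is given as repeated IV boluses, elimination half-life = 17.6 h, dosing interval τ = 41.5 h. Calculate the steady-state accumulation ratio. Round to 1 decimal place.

k = ln2 / t½ = 0.693147 / 17.6 = 0.03938 h⁻¹
e^(−kτ) = e^(−0.03938 × 41.5) = 0.1951
Accumulation ratio R = 1 / (1 − e^(−kτ)) = 1 / (1 − 0.1951) = 1.242

1.2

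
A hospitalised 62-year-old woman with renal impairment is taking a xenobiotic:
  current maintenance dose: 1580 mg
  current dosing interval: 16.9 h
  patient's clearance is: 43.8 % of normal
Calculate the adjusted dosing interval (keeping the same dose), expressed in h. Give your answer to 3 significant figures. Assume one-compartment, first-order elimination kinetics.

To keep the same average steady-state level, dosing rate must scale with clearance.
CL ratio = 43.8 / 100 = 0.4380
New interval (same dose) = 16.9 / 0.4380 = 38.58 h

38.6 h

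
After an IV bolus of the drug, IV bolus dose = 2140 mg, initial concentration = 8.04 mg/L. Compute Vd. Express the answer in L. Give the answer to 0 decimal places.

266 L

Vd = Dose / C₀ = 2140 / 8.04 = 266.2 L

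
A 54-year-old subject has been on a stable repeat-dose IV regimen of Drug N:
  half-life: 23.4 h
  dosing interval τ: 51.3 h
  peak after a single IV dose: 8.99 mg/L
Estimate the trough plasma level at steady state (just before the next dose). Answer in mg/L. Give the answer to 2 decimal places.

2.52 mg/L

k = ln2 / t½ = 0.693147 / 23.4 = 0.02962 h⁻¹
e^(−kτ) = e^(−0.02962 × 51.3) = 0.2188
Accumulation ratio R = 1 / (1 − e^(−kτ)) = 1 / (1 − 0.2188) = 1.280
Steady-state trough = C₀ × R × e^(−kτ) = 8.99 × 1.280 × 0.2188 = 2.518 mg/L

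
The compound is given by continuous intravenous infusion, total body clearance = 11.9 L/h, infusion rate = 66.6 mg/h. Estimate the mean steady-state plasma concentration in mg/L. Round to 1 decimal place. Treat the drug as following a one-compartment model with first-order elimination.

5.6 mg/L

At steady state Css = R₀ / CL = 66.6 / 11.90 = 5.597 mg/L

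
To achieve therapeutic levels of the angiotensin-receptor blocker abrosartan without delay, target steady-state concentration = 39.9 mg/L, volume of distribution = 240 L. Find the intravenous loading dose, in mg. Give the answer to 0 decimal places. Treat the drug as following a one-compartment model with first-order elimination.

9576 mg

LD = Css × Vd = 39.9 × 240 = 9576 mg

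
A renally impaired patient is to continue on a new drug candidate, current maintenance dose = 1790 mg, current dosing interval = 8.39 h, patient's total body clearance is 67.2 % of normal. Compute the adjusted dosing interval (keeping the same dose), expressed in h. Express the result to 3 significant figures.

12.5 h

To keep the same average steady-state level, dosing rate must scale with clearance.
CL ratio = 67.2 / 100 = 0.6720
New interval (same dose) = 8.39 / 0.6720 = 12.49 h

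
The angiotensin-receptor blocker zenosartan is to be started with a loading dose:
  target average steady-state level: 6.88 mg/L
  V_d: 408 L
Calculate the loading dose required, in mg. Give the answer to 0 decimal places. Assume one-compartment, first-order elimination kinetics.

LD = Css × Vd = 6.88 × 408 = 2807 mg

2807 mg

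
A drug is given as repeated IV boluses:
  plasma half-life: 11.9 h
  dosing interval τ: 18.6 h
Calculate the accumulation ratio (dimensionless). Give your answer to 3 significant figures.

k = ln2 / t½ = 0.693147 / 11.9 = 0.05825 h⁻¹
e^(−kτ) = e^(−0.05825 × 18.6) = 0.3384
Accumulation ratio R = 1 / (1 − e^(−kτ)) = 1 / (1 − 0.3384) = 1.511

1.51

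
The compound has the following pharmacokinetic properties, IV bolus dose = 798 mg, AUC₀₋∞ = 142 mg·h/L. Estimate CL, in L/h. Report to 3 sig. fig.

5.62 L/h

CL = Dose / AUC = 798 / 142 = 5.620 L/h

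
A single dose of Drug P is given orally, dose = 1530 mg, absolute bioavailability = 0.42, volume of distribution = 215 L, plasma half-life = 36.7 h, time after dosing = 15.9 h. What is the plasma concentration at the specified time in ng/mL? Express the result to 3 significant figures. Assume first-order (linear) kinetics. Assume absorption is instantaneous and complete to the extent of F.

Amount reaching circulation = F × Dose = 0.42 × 1530 = 642.6 mg
C₀ = F·Dose / Vd = 642.6 / 215 = 2.989 mg/L
k = ln2 / t½ = 0.693147 / 36.7 = 0.01889 h⁻¹
C = C₀ · e^(−k·t) = 2.989 × e^(−0.01889 × 15.9)
  = 2.989 × 0.7406 = 2.214 mg/L
Convert: 2.214 mg/L × 1000 = 2214 ng/mL

2210 ng/mL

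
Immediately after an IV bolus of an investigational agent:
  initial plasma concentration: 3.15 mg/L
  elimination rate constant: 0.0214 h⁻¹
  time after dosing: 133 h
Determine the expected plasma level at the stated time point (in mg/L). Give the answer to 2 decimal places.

0.18 mg/L

C = C₀ · e^(−k·t) = 3.150 × e^(−0.02140 × 133)
  = 3.150 × 0.05806 = 0.1829 mg/L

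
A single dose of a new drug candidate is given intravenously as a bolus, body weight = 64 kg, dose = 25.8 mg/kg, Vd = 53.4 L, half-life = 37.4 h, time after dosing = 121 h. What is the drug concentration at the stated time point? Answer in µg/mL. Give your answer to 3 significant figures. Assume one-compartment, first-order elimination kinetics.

Total dose = 25.8 × 64 = 1651 mg
C₀ = Dose / Vd = 1651 / 53.4 = 30.92 mg/L
k = ln2 / t½ = 0.693147 / 37.4 = 0.01853 h⁻¹
C = C₀ · e^(−k·t) = 30.92 × e^(−0.01853 × 121)
  = 30.92 × 0.1062 = 3.284 mg/L
(3.284 mg/L = 3.284 µg/mL)

3.28 µg/mL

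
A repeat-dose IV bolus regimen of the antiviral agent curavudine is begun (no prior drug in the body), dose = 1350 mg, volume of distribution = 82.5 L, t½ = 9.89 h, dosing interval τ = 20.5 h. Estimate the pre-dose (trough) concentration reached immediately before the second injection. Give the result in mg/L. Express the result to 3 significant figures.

3.89 mg/L

C₀ per dose = Dose / Vd = 1350 / 82.5 = 16.36 mg/L
k = ln2 / t½ = 0.693147 / 9.89 = 0.07009 h⁻¹
Fraction remaining after one interval: r = e^(−kτ) = e^(−0.07009 × 20.5) = 0.2377
Before dose 2, 1 dose has been given (aged 1τ).
C_trough = C₀ × r = 16.36 × 0.2377 = 3.889 mg/L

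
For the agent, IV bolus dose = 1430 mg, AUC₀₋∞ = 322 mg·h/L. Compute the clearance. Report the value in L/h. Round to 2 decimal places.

CL = Dose / AUC = 1430 / 322 = 4.441 L/h

4.44 L/h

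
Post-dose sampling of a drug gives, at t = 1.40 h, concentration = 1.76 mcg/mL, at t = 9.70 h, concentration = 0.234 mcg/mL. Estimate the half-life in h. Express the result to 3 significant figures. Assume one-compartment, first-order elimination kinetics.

2.85 h

k = ln(C₁/C₂) / (t₂ − t₁) = ln(1.76/0.234) / (9.70 − 1.40)
  = 2.018 / 8.300 = 0.2431 h⁻¹
t½ = ln2 / k = 0.693147 / 0.2431 = 2.851 h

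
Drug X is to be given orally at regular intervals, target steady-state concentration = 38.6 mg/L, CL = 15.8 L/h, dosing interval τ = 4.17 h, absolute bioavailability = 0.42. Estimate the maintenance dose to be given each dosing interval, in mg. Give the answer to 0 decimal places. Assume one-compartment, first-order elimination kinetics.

6055 mg

At steady state, F × (Dose/τ) = Css × CL.
Dose = Css × CL × τ / F = 38.6 × 15.80 × 4.17 / 0.42 = 6055 mg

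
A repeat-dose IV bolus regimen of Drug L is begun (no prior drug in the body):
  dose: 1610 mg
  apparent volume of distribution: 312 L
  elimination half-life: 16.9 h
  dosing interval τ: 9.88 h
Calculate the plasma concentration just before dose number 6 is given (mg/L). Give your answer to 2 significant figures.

C₀ per dose = Dose / Vd = 1610 / 312 = 5.160 mg/L
k = ln2 / t½ = 0.693147 / 16.9 = 0.04101 h⁻¹
Fraction remaining after one interval: r = e^(−kτ) = e^(−0.04101 × 9.88) = 0.6669
Before dose 6, 5 doses have been given (aged 1τ, 2τ, 3τ, 4τ, 5τ).
C_trough = C₀ × (r + r² + … + r^5) = C₀ × r(1−r^5)/(1−r)
        = 5.160 × 0.6669 × (1 − 0.1319) / (1 − 0.6669) = 8.968 mg/L

9.0 mg/L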